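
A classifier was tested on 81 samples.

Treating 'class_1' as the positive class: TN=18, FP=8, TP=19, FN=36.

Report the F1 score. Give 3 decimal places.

Precision = TP/(TP+FP) = 19/27 = 0.7037
Recall = TP/(TP+FN) = 19/55 = 0.3455
F1 = 2·TP/(2·TP+FP+FN) = 38/82 = 0.463

0.463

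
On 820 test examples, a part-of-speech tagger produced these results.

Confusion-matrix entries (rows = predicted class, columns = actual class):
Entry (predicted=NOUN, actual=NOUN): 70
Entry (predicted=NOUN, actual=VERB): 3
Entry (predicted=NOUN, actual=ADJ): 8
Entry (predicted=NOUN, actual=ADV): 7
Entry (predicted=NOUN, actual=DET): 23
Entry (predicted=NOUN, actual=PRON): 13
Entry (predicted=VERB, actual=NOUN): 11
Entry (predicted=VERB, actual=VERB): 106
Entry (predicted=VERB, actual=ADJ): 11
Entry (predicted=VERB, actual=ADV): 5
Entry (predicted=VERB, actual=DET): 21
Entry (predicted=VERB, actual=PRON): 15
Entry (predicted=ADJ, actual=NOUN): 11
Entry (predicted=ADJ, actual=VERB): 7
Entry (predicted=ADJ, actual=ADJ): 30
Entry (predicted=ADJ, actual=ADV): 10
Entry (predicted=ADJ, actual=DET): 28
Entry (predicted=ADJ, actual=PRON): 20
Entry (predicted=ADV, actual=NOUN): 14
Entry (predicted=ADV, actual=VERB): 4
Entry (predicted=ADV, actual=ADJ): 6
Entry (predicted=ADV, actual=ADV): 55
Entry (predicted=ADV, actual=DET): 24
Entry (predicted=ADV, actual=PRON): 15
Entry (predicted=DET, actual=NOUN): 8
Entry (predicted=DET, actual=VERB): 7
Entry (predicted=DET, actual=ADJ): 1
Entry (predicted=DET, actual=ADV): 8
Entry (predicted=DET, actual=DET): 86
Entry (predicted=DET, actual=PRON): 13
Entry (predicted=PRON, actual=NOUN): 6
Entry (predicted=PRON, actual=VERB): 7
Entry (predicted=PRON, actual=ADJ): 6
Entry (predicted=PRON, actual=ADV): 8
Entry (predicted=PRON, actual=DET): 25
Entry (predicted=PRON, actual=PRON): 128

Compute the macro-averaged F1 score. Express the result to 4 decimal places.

Per-class F1 score (2·TP/(2·TP+FP+FN)):
  NOUN: TP=70, FP=3+8+7+23+13=54, FN=11+11+14+8+6=50 → 140/244 = 0.57377
  VERB: TP=106, FP=11+11+5+21+15=63, FN=3+7+4+7+7=28 → 212/303 = 0.69967
  ADJ: TP=30, FP=11+7+10+28+20=76, FN=8+11+6+1+6=32 → 60/168 = 0.35714
  ADV: TP=55, FP=14+4+6+24+15=63, FN=7+5+10+8+8=38 → 110/211 = 0.52133
  DET: TP=86, FP=8+7+1+8+13=37, FN=23+21+28+24+25=121 → 172/330 = 0.52121
  PRON: TP=128, FP=6+7+6+8+25=52, FN=13+15+20+15+13=76 → 256/384 = 0.66667
Macro-F1 score = mean = (0.57377 + 0.69967 + 0.35714 + 0.52133 + 0.52121 + 0.66667) / 6 = 0.5566

0.5566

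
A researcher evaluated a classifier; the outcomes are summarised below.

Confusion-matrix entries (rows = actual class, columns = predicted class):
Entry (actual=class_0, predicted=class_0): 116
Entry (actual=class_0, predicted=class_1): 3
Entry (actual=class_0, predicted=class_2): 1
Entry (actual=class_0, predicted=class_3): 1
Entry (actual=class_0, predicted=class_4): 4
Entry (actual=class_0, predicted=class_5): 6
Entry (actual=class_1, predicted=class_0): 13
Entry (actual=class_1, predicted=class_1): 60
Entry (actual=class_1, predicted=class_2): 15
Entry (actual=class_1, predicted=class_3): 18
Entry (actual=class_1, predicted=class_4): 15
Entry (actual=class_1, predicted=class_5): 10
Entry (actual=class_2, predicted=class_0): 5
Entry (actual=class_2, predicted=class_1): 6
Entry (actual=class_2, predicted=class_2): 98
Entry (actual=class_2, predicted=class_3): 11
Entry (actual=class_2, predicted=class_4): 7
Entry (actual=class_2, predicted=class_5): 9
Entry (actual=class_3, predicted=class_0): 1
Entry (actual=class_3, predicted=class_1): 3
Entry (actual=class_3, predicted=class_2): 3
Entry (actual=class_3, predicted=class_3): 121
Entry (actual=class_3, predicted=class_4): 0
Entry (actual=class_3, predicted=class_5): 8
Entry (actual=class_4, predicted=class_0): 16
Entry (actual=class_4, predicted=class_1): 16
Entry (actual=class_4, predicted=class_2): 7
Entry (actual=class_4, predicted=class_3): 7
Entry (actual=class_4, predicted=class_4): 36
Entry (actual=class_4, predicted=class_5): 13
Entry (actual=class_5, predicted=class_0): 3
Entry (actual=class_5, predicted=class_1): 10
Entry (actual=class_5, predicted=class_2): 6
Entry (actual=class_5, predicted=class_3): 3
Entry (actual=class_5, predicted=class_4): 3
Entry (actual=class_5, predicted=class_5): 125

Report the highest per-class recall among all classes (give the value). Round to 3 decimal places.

Per-class recall (TP/(TP+FN)):
  class_0: TP=116, FN=3+1+1+4+6=15 → 116/131 = 0.8855
  class_1: TP=60, FN=13+15+18+15+10=71 → 60/131 = 0.4580
  class_2: TP=98, FN=5+6+11+7+9=38 → 98/136 = 0.7206
  class_3: TP=121, FN=1+3+3+0+8=15 → 121/136 = 0.8897
  class_4: TP=36, FN=16+16+7+7+13=59 → 36/95 = 0.3789
  class_5: TP=125, FN=3+10+6+3+3=25 → 125/150 = 0.8333
Highest is class 'class_3' with recall = 0.890.

0.890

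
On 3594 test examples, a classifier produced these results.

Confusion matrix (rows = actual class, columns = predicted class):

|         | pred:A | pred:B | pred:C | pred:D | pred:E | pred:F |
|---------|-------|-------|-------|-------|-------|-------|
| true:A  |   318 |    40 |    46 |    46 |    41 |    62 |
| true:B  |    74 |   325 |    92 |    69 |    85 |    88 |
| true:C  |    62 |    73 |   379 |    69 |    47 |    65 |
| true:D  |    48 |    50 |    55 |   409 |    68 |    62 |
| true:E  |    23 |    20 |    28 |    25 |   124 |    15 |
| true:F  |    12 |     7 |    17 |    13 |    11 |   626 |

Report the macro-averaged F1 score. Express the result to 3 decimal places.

Per-class F1 score (2·TP/(2·TP+FP+FN)):
  A: TP=318, FP=74+62+48+23+12=219, FN=40+46+46+41+62=235 → 636/1090 = 0.5835
  B: TP=325, FP=40+73+50+20+7=190, FN=74+92+69+85+88=408 → 650/1248 = 0.5208
  C: TP=379, FP=46+92+55+28+17=238, FN=62+73+69+47+65=316 → 758/1312 = 0.5777
  D: TP=409, FP=46+69+69+25+13=222, FN=48+50+55+68+62=283 → 818/1323 = 0.6183
  E: TP=124, FP=41+85+47+68+11=252, FN=23+20+28+25+15=111 → 248/611 = 0.4059
  F: TP=626, FP=62+88+65+62+15=292, FN=12+7+17+13+11=60 → 1252/1604 = 0.7805
Macro-F1 score = mean = (0.5835 + 0.5208 + 0.5777 + 0.6183 + 0.4059 + 0.7805) / 6 = 0.581

0.581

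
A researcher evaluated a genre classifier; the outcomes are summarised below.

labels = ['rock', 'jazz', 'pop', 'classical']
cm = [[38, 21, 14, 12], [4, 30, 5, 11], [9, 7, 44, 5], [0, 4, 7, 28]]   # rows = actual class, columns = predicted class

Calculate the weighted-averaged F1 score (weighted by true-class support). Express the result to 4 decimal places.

Per-class F1 score (2·TP/(2·TP+FP+FN)):
  rock: TP=38, FP=4+9+0=13, FN=21+14+12=47 → 76/136 = 0.55882
  jazz: TP=30, FP=21+7+4=32, FN=4+5+11=20 → 60/112 = 0.53571
  pop: TP=44, FP=14+5+7=26, FN=9+7+5=21 → 88/135 = 0.65185
  classical: TP=28, FP=12+11+5=28, FN=0+4+7=11 → 56/95 = 0.58947
Weighted-F1 score = Σ (supportᵢ/N)·F1 scoreᵢ with N=239: (85/239)·0.55882 + (50/239)·0.53571 + (65/239)·0.65185 + (39/239)·0.58947 = 0.5843

0.5843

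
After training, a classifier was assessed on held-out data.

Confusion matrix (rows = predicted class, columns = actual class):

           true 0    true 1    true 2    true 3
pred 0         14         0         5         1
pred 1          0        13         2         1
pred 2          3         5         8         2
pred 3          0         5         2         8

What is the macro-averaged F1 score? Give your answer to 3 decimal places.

Per-class F1 score (2·TP/(2·TP+FP+FN)):
  0: TP=14, FP=0+5+1=6, FN=0+3+0=3 → 28/37 = 0.7568
  1: TP=13, FP=0+2+1=3, FN=0+5+5=10 → 26/39 = 0.6667
  2: TP=8, FP=3+5+2=10, FN=5+2+2=9 → 16/35 = 0.4571
  3: TP=8, FP=0+5+2=7, FN=1+1+2=4 → 16/27 = 0.5926
Macro-F1 score = mean = (0.7568 + 0.6667 + 0.4571 + 0.5926) / 4 = 0.618

0.618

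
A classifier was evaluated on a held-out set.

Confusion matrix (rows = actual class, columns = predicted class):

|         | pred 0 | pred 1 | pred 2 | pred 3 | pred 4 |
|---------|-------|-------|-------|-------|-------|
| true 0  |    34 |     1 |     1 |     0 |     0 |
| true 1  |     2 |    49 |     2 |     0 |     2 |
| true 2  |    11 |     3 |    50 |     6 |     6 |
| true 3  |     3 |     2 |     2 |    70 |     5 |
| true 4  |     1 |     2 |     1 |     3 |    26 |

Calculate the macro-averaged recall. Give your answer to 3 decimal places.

0.827

Per-class recall (TP/(TP+FN)):
  0: TP=34, FN=1+1+0+0=2 → 34/36 = 0.9444
  1: TP=49, FN=2+2+0+2=6 → 49/55 = 0.8909
  2: TP=50, FN=11+3+6+6=26 → 50/76 = 0.6579
  3: TP=70, FN=3+2+2+5=12 → 70/82 = 0.8537
  4: TP=26, FN=1+2+1+3=7 → 26/33 = 0.7879
Macro-recall = mean = (0.9444 + 0.8909 + 0.6579 + 0.8537 + 0.7879) / 5 = 0.827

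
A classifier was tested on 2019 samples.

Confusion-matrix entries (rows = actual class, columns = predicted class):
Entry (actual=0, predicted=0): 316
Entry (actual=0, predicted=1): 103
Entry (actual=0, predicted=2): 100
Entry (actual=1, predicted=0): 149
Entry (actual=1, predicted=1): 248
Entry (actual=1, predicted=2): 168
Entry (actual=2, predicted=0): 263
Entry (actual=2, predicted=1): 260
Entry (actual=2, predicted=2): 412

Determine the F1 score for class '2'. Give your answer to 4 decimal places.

0.5102

Treat '2' as positive and all other classes as negative.
F1 score = 2·TP/(2·TP+FP+FN).
2: TP=412, FP=100+168=268, FN=263+260=523 → 824/1615 = 0.51022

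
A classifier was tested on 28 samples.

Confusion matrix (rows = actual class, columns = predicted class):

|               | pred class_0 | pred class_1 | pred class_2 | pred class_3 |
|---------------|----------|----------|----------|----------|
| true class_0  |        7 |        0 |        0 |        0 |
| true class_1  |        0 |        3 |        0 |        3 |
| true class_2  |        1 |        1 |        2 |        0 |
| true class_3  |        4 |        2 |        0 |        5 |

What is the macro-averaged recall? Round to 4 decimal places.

0.6136

Per-class recall (TP/(TP+FN)):
  class_0: TP=7, FN=0+0+0=0 → 7/7 = 1.00000
  class_1: TP=3, FN=0+0+3=3 → 3/6 = 0.50000
  class_2: TP=2, FN=1+1+0=2 → 2/4 = 0.50000
  class_3: TP=5, FN=4+2+0=6 → 5/11 = 0.45455
Macro-recall = mean = (1.00000 + 0.50000 + 0.50000 + 0.45455) / 4 = 0.6136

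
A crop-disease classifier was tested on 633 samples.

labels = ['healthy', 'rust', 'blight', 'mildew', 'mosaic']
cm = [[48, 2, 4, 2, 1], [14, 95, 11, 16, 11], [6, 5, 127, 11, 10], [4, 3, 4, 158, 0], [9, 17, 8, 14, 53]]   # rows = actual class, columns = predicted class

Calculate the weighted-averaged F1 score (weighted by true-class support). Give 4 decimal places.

Per-class F1 score (2·TP/(2·TP+FP+FN)):
  healthy: TP=48, FP=14+6+4+9=33, FN=2+4+2+1=9 → 96/138 = 0.69565
  rust: TP=95, FP=2+5+3+17=27, FN=14+11+16+11=52 → 190/269 = 0.70632
  blight: TP=127, FP=4+11+4+8=27, FN=6+5+11+10=32 → 254/313 = 0.81150
  mildew: TP=158, FP=2+16+11+14=43, FN=4+3+4+0=11 → 316/370 = 0.85405
  mosaic: TP=53, FP=1+11+10+0=22, FN=9+17+8+14=48 → 106/176 = 0.60227
Weighted-F1 score = Σ (supportᵢ/N)·F1 scoreᵢ with N=633: (57/633)·0.69565 + (147/633)·0.70632 + (159/633)·0.81150 + (169/633)·0.85405 + (101/633)·0.60227 = 0.7546

0.7546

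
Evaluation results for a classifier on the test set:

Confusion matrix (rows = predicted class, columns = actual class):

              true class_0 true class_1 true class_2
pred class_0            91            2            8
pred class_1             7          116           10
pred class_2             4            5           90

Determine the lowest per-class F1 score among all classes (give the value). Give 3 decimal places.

0.870

Per-class F1 score (2·TP/(2·TP+FP+FN)):
  class_0: TP=91, FP=2+8=10, FN=7+4=11 → 182/203 = 0.8966
  class_1: TP=116, FP=7+10=17, FN=2+5=7 → 232/256 = 0.9063
  class_2: TP=90, FP=4+5=9, FN=8+10=18 → 180/207 = 0.8696
Lowest is class 'class_2' with F1 score = 0.870.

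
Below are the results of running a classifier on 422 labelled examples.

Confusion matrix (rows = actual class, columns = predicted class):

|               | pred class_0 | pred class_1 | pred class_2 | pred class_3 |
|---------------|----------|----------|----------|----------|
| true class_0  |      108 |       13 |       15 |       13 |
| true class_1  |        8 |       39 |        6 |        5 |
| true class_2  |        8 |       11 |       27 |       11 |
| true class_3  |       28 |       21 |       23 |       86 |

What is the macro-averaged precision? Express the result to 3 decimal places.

0.576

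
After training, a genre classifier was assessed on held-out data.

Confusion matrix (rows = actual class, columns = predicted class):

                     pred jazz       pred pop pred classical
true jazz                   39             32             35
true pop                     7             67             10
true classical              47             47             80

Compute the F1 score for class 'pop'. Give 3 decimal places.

F1 score = 2·TP/(2·TP+FP+FN).
pop: TP=67, FP=32+47=79, FN=7+10=17 → 134/230 = 0.5826

0.583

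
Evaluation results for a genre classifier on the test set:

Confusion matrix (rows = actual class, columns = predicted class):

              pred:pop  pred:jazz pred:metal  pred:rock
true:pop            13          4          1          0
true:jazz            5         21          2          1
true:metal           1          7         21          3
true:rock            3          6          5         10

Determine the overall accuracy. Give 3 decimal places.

0.631

Accuracy = trace / total = (13+21+21+10=65) / 103 = 65/103 = 0.631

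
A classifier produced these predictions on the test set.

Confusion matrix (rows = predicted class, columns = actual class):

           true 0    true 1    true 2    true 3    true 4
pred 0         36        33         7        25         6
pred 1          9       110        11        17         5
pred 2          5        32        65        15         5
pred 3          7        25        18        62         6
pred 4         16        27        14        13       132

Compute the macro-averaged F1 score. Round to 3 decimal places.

Per-class F1 score (2·TP/(2·TP+FP+FN)):
  0: TP=36, FP=33+7+25+6=71, FN=9+5+7+16=37 → 72/180 = 0.4000
  1: TP=110, FP=9+11+17+5=42, FN=33+32+25+27=117 → 220/379 = 0.5805
  2: TP=65, FP=5+32+15+5=57, FN=7+11+18+14=50 → 130/237 = 0.5485
  3: TP=62, FP=7+25+18+6=56, FN=25+17+15+13=70 → 124/250 = 0.4960
  4: TP=132, FP=16+27+14+13=70, FN=6+5+5+6=22 → 264/356 = 0.7416
Macro-F1 score = mean = (0.4000 + 0.5805 + 0.5485 + 0.4960 + 0.7416) / 5 = 0.553

0.553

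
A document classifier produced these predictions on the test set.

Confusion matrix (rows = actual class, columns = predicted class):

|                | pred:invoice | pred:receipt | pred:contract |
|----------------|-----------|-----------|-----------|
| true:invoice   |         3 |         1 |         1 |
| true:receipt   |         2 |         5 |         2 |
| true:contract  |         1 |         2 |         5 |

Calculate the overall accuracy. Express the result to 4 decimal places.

0.5909

Accuracy = trace / total = (3+5+5=13) / 22 = 13/22 = 0.5909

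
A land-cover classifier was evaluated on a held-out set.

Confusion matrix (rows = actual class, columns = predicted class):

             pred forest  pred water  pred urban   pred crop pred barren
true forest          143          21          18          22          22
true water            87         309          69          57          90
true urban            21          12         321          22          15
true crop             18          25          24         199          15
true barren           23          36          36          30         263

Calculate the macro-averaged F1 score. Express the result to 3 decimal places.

0.645

Per-class F1 score (2·TP/(2·TP+FP+FN)):
  forest: TP=143, FP=87+21+18+23=149, FN=21+18+22+22=83 → 286/518 = 0.5521
  water: TP=309, FP=21+12+25+36=94, FN=87+69+57+90=303 → 618/1015 = 0.6089
  urban: TP=321, FP=18+69+24+36=147, FN=21+12+22+15=70 → 642/859 = 0.7474
  crop: TP=199, FP=22+57+22+30=131, FN=18+25+24+15=82 → 398/611 = 0.6514
  barren: TP=263, FP=22+90+15+15=142, FN=23+36+36+30=125 → 526/793 = 0.6633
Macro-F1 score = mean = (0.5521 + 0.6089 + 0.7474 + 0.6514 + 0.6633) / 5 = 0.645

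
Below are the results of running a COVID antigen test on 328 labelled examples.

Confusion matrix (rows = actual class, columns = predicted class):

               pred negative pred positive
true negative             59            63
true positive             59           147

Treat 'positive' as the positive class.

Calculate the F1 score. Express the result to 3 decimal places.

0.707

Precision = TP/(TP+FP) = 147/210 = 0.7000
Recall = TP/(TP+FN) = 147/206 = 0.7136
F1 = 2·TP/(2·TP+FP+FN) = 294/416 = 0.707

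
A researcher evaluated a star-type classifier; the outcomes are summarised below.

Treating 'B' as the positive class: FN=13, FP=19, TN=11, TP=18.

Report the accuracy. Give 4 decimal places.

0.4754

Accuracy = (TP+TN)/N = (18+11)/61 = 0.4754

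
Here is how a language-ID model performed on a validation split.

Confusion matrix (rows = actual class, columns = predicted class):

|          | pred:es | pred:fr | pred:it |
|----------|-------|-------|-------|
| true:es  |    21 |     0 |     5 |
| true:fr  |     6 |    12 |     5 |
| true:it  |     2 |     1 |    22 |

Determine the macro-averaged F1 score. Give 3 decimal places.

0.734

Per-class F1 score (2·TP/(2·TP+FP+FN)):
  es: TP=21, FP=6+2=8, FN=0+5=5 → 42/55 = 0.7636
  fr: TP=12, FP=0+1=1, FN=6+5=11 → 24/36 = 0.6667
  it: TP=22, FP=5+5=10, FN=2+1=3 → 44/57 = 0.7719
Macro-F1 score = mean = (0.7636 + 0.6667 + 0.7719) / 3 = 0.734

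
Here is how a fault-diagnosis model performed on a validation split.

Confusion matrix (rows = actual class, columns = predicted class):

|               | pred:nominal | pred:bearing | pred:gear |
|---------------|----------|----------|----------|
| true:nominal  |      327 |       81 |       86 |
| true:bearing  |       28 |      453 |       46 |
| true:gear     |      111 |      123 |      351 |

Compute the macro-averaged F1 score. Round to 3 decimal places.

0.701

Per-class F1 score (2·TP/(2·TP+FP+FN)):
  nominal: TP=327, FP=28+111=139, FN=81+86=167 → 654/960 = 0.6813
  bearing: TP=453, FP=81+123=204, FN=28+46=74 → 906/1184 = 0.7652
  gear: TP=351, FP=86+46=132, FN=111+123=234 → 702/1068 = 0.6573
Macro-F1 score = mean = (0.6813 + 0.7652 + 0.6573) / 3 = 0.701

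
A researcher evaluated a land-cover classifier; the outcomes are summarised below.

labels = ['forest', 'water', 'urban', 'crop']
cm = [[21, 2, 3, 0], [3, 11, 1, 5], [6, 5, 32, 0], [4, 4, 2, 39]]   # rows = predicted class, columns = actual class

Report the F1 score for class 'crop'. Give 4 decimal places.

0.8387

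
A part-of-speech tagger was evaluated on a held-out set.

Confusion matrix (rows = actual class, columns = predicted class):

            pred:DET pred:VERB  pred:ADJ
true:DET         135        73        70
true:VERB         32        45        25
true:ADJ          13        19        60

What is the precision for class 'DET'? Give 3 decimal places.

Take TP from the diagonal, FP from the rest of the 'DET' prediction marginal, FN from the rest of the 'DET' actual marginal.
precision = TP/(TP+FP).
DET: TP=135, FP=32+13=45 → 135/180 = 0.7500

0.750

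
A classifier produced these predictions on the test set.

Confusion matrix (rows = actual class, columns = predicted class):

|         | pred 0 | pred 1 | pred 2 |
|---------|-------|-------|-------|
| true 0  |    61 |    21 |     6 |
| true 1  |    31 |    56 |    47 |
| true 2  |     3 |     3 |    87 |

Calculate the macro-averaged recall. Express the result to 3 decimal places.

Per-class recall (TP/(TP+FN)):
  0: TP=61, FN=21+6=27 → 61/88 = 0.6932
  1: TP=56, FN=31+47=78 → 56/134 = 0.4179
  2: TP=87, FN=3+3=6 → 87/93 = 0.9355
Macro-recall = mean = (0.6932 + 0.4179 + 0.9355) / 3 = 0.682

0.682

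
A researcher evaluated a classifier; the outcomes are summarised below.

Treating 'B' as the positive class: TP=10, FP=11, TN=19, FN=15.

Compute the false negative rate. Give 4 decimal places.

0.6000

FNR = FN/(FN+TP) = 15/(15+10) = 0.6000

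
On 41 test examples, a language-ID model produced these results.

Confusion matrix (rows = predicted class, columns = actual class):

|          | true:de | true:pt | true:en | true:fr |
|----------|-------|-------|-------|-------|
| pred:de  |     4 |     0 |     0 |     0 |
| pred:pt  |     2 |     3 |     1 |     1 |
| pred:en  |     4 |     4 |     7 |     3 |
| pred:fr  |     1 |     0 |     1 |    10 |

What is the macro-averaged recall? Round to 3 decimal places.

Per-class recall (TP/(TP+FN)):
  de: TP=4, FN=2+4+1=7 → 4/11 = 0.3636
  pt: TP=3, FN=0+4+0=4 → 3/7 = 0.4286
  en: TP=7, FN=0+1+1=2 → 7/9 = 0.7778
  fr: TP=10, FN=0+1+3=4 → 10/14 = 0.7143
Macro-recall = mean = (0.3636 + 0.4286 + 0.7778 + 0.7143) / 4 = 0.571

0.571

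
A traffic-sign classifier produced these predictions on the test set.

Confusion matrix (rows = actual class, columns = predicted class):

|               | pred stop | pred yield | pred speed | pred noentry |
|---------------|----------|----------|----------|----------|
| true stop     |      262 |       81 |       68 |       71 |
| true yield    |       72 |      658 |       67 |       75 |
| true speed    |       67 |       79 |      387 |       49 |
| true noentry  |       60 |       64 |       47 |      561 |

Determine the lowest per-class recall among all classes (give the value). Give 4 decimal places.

0.5436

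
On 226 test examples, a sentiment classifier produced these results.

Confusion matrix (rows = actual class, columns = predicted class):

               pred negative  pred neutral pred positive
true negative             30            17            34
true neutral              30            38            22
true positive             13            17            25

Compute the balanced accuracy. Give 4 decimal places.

Balanced accuracy = mean of per-class recall.
  negative: recall = 30/81 = 0.37037
  neutral: recall = 38/90 = 0.42222
  positive: recall = 25/55 = 0.45455
Mean = (0.37037 + 0.42222 + 0.45455) / 3 = 0.4157

0.4157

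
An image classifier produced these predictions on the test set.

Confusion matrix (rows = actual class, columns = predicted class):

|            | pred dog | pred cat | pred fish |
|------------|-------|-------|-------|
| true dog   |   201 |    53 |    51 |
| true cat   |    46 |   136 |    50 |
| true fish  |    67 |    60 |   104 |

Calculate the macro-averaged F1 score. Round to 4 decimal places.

Per-class F1 score (2·TP/(2·TP+FP+FN)):
  dog: TP=201, FP=46+67=113, FN=53+51=104 → 402/619 = 0.64943
  cat: TP=136, FP=53+60=113, FN=46+50=96 → 272/481 = 0.56549
  fish: TP=104, FP=51+50=101, FN=67+60=127 → 208/436 = 0.47706
Macro-F1 score = mean = (0.64943 + 0.56549 + 0.47706) / 3 = 0.5640

0.5640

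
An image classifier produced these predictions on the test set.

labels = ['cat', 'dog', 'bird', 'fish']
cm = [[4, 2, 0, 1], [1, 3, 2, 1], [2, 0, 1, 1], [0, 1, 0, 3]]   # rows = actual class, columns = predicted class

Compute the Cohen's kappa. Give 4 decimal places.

0.3221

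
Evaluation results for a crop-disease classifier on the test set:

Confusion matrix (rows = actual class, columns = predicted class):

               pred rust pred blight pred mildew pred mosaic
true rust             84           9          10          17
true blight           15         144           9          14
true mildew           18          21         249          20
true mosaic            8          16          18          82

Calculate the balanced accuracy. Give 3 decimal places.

0.740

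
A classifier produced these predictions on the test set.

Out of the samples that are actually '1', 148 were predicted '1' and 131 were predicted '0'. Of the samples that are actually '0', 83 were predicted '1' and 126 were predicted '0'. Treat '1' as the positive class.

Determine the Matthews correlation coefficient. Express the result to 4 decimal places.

0.1321

MCC = (TP·TN − FP·FN) / √((TP+FP)(TP+FN)(TN+FP)(TN+FN))
Numerator = 148·126 − 83·131 = 7775
Denominator = √(231·279·209·257) = √3461749137 = 58836.6309
MCC = 7775 / 58836.6309 = 0.1321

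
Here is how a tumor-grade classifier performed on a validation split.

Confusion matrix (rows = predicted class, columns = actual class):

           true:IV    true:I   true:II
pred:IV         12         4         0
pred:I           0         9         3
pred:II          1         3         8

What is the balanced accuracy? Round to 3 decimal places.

Balanced accuracy = mean of per-class recall.
  IV: recall = 12/13 = 0.9231
  I: recall = 9/16 = 0.5625
  II: recall = 8/11 = 0.7273
Mean = (0.9231 + 0.5625 + 0.7273) / 3 = 0.738

0.738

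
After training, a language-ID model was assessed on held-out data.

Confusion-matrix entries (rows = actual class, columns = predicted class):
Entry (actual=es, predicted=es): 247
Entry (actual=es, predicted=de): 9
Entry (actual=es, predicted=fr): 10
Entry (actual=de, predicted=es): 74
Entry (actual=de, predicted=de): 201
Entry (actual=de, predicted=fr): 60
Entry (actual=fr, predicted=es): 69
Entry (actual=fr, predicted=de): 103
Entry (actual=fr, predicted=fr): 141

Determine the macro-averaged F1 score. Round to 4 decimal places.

Per-class F1 score (2·TP/(2·TP+FP+FN)):
  es: TP=247, FP=74+69=143, FN=9+10=19 → 494/656 = 0.75305
  de: TP=201, FP=9+103=112, FN=74+60=134 → 402/648 = 0.62037
  fr: TP=141, FP=10+60=70, FN=69+103=172 → 282/524 = 0.53817
Macro-F1 score = mean = (0.75305 + 0.62037 + 0.53817) / 3 = 0.6372

0.6372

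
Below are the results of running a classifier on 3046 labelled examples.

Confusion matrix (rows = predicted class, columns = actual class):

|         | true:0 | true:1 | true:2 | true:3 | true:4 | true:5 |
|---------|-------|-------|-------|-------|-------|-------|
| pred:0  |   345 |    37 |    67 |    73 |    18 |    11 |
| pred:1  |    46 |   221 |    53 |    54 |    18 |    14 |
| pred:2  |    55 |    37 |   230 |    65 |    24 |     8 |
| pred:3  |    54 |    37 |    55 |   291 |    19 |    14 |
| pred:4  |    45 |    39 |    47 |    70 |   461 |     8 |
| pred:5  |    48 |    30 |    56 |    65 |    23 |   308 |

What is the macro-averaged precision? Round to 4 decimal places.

Per-class precision (TP/(TP+FP)):
  0: TP=345, FP=37+67+73+18+11=206 → 345/551 = 0.62613
  1: TP=221, FP=46+53+54+18+14=185 → 221/406 = 0.54433
  2: TP=230, FP=55+37+65+24+8=189 → 230/419 = 0.54893
  3: TP=291, FP=54+37+55+19+14=179 → 291/470 = 0.61915
  4: TP=461, FP=45+39+47+70+8=209 → 461/670 = 0.68806
  5: TP=308, FP=48+30+56+65+23=222 → 308/530 = 0.58113
Macro-precision = mean = (0.62613 + 0.54433 + 0.54893 + 0.61915 + 0.68806 + 0.58113) / 6 = 0.6013

0.6013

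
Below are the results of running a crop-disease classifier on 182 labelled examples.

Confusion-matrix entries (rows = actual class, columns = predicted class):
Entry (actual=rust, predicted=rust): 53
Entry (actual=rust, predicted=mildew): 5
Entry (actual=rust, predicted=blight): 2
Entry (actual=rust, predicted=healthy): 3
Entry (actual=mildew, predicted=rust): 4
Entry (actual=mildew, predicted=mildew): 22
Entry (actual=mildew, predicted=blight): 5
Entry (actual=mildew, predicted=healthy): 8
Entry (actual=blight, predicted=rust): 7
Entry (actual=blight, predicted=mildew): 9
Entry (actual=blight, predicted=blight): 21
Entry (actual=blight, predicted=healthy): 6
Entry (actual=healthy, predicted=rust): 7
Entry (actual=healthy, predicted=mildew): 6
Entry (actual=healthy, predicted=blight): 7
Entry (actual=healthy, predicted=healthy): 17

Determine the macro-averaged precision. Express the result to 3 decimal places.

Per-class precision (TP/(TP+FP)):
  rust: TP=53, FP=4+7+7=18 → 53/71 = 0.7465
  mildew: TP=22, FP=5+9+6=20 → 22/42 = 0.5238
  blight: TP=21, FP=2+5+7=14 → 21/35 = 0.6000
  healthy: TP=17, FP=3+8+6=17 → 17/34 = 0.5000
Macro-precision = mean = (0.7465 + 0.5238 + 0.6000 + 0.5000) / 4 = 0.593

0.593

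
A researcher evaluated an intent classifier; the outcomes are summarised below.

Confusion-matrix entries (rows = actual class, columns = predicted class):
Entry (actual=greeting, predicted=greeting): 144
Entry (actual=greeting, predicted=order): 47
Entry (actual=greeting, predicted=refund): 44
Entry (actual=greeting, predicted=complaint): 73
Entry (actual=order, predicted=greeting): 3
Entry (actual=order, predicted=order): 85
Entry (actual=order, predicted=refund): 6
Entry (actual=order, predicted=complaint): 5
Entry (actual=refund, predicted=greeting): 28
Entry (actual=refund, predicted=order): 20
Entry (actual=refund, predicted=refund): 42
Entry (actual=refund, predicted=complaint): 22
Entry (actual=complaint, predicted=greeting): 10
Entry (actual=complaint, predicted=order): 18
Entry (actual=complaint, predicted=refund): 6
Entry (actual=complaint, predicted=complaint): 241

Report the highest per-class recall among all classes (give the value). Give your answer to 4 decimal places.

0.8764

Per-class recall (TP/(TP+FN)):
  greeting: TP=144, FN=47+44+73=164 → 144/308 = 0.46753
  order: TP=85, FN=3+6+5=14 → 85/99 = 0.85859
  refund: TP=42, FN=28+20+22=70 → 42/112 = 0.37500
  complaint: TP=241, FN=10+18+6=34 → 241/275 = 0.87636
Highest is class 'complaint' with recall = 0.8764.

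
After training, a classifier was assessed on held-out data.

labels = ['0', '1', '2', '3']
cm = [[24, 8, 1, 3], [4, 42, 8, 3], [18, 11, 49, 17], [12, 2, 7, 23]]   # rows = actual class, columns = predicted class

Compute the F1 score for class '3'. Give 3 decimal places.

Take TP from the diagonal, FP from the rest of the '3' prediction marginal, FN from the rest of the '3' actual marginal.
F1 score = 2·TP/(2·TP+FP+FN).
3: TP=23, FP=3+3+17=23, FN=12+2+7=21 → 46/90 = 0.5111

0.511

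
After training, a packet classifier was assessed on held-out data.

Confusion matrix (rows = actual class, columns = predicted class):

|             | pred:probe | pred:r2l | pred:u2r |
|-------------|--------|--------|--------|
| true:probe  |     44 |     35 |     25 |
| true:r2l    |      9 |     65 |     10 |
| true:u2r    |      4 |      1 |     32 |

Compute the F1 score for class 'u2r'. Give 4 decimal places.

Take TP from the diagonal, FP from the rest of the 'u2r' prediction marginal, FN from the rest of the 'u2r' actual marginal.
F1 score = 2·TP/(2·TP+FP+FN).
u2r: TP=32, FP=25+10=35, FN=4+1=5 → 64/104 = 0.61538

0.6154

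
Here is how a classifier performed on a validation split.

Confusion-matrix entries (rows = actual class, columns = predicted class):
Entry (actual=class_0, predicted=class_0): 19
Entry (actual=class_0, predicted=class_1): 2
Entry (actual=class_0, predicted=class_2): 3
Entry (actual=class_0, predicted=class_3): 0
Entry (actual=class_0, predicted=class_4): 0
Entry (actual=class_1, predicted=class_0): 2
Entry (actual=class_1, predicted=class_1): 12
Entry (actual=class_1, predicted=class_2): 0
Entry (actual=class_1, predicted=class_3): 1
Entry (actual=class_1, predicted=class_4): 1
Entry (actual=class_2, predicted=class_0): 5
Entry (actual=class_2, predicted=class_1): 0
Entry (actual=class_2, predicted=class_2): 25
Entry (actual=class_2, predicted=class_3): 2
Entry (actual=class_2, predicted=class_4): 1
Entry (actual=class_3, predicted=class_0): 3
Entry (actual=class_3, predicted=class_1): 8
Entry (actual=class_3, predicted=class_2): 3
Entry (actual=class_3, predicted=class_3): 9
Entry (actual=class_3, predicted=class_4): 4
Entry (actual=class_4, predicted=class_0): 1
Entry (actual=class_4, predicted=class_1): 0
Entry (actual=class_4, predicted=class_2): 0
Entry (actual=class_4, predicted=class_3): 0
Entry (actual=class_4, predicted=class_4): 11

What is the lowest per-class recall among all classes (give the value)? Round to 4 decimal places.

0.3333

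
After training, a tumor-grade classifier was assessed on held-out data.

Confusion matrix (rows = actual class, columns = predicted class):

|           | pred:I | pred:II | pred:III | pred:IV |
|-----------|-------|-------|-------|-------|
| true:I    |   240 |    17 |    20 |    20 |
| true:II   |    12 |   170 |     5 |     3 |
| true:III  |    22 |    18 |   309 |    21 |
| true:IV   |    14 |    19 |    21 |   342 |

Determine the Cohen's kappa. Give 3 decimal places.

0.792

Observed agreement pₒ = trace/N = 1061/1253 = 0.8468
Expected agreement pₑ = Σ (rowᵢ·colᵢ)/N² = (297·288 + 190·224 + 370·355 + 396·386)/1253² = 0.2626
κ = (pₒ − pₑ)/(1 − pₑ) = (0.8468 − 0.2626)/(1 − 0.2626) = 0.792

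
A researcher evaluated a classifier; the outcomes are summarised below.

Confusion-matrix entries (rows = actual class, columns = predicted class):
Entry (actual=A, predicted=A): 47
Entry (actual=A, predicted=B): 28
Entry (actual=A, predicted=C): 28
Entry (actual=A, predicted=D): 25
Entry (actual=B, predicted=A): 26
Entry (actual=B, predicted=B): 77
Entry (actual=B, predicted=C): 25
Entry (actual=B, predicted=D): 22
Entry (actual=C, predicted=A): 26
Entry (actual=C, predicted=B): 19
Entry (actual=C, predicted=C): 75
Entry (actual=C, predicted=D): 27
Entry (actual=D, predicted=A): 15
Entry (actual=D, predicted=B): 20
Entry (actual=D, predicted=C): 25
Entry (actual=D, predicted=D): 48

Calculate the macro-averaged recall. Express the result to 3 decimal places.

0.459

Per-class recall (TP/(TP+FN)):
  A: TP=47, FN=28+28+25=81 → 47/128 = 0.3672
  B: TP=77, FN=26+25+22=73 → 77/150 = 0.5133
  C: TP=75, FN=26+19+27=72 → 75/147 = 0.5102
  D: TP=48, FN=15+20+25=60 → 48/108 = 0.4444
Macro-recall = mean = (0.3672 + 0.5133 + 0.5102 + 0.4444) / 4 = 0.459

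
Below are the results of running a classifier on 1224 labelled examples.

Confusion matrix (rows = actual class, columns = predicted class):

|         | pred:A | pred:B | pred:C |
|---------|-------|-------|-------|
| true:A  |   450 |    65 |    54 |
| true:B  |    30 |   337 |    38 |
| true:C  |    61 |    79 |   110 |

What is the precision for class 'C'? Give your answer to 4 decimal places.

0.5446

Take TP from the diagonal, FP from the rest of the 'C' prediction marginal, FN from the rest of the 'C' actual marginal.
precision = TP/(TP+FP).
C: TP=110, FP=54+38=92 → 110/202 = 0.54455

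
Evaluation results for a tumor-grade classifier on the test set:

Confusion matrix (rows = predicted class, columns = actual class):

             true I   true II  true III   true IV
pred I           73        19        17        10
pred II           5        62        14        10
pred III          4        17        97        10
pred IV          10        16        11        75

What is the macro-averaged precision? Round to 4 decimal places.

Per-class precision (TP/(TP+FP)):
  I: TP=73, FP=19+17+10=46 → 73/119 = 0.61345
  II: TP=62, FP=5+14+10=29 → 62/91 = 0.68132
  III: TP=97, FP=4+17+10=31 → 97/128 = 0.75781
  IV: TP=75, FP=10+16+11=37 → 75/112 = 0.66964
Macro-precision = mean = (0.61345 + 0.68132 + 0.75781 + 0.66964) / 4 = 0.6806

0.6806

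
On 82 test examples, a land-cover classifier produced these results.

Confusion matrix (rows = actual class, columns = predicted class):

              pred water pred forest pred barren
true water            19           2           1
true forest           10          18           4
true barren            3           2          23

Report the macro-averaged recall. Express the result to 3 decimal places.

0.749

Per-class recall (TP/(TP+FN)):
  water: TP=19, FN=2+1=3 → 19/22 = 0.8636
  forest: TP=18, FN=10+4=14 → 18/32 = 0.5625
  barren: TP=23, FN=3+2=5 → 23/28 = 0.8214
Macro-recall = mean = (0.8636 + 0.5625 + 0.8214) / 3 = 0.749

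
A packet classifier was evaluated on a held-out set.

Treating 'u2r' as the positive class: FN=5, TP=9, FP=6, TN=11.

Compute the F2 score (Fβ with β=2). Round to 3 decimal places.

Fβ = (1+β²)·TP / ((1+β²)·TP + β²·FN + FP), with β²=4
= 5·9 / (5·9 + 4·5 + 6) = 0.634

0.634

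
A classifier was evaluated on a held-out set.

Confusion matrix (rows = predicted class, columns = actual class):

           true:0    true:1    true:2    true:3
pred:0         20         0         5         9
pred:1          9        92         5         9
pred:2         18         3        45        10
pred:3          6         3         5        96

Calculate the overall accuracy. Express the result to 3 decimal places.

0.755

Accuracy = trace / total = (20+92+45+96=253) / 335 = 253/335 = 0.755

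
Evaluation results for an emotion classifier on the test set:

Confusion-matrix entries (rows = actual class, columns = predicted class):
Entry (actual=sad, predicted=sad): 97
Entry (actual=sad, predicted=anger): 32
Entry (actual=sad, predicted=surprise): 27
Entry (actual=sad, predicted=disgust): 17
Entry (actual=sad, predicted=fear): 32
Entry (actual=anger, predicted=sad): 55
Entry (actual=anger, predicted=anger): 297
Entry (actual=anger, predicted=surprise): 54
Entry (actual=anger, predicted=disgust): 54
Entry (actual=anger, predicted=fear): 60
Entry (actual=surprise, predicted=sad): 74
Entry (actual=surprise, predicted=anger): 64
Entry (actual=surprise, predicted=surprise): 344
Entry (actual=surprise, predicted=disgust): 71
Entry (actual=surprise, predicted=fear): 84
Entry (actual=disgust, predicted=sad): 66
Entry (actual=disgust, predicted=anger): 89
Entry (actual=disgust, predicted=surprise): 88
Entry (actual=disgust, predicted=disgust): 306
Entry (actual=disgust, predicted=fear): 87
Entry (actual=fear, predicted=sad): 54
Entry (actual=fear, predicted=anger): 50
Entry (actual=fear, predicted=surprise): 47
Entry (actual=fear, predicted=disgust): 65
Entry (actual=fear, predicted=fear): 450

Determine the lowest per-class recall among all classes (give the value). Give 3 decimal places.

0.473

Per-class recall (TP/(TP+FN)):
  sad: TP=97, FN=32+27+17+32=108 → 97/205 = 0.4732
  anger: TP=297, FN=55+54+54+60=223 → 297/520 = 0.5712
  surprise: TP=344, FN=74+64+71+84=293 → 344/637 = 0.5400
  disgust: TP=306, FN=66+89+88+87=330 → 306/636 = 0.4811
  fear: TP=450, FN=54+50+47+65=216 → 450/666 = 0.6757
Lowest is class 'sad' with recall = 0.473.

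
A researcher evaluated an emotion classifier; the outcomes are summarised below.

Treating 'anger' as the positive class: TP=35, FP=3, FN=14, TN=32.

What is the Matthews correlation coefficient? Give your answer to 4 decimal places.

0.6226

MCC = (TP·TN − FP·FN) / √((TP+FP)(TP+FN)(TN+FP)(TN+FN))
Numerator = 35·32 − 3·14 = 1078
Denominator = √(38·49·35·46) = √2997820 = 1731.4214
MCC = 1078 / 1731.4214 = 0.6226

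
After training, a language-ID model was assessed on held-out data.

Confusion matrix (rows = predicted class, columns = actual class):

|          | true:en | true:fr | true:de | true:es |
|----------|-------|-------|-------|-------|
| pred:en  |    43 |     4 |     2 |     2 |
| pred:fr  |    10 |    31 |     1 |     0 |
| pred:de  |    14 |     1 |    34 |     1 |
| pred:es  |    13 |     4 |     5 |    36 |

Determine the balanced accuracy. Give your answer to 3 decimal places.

Balanced accuracy = mean of per-class recall.
  en: recall = 43/80 = 0.5375
  fr: recall = 31/40 = 0.7750
  de: recall = 34/42 = 0.8095
  es: recall = 36/39 = 0.9231
Mean = (0.5375 + 0.7750 + 0.8095 + 0.9231) / 4 = 0.761

0.761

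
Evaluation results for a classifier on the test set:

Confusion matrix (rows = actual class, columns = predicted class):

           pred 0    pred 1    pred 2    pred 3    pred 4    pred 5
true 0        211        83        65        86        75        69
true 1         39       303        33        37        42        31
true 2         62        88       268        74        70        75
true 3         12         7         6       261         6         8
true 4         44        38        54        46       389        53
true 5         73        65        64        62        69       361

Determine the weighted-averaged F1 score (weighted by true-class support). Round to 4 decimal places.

0.5314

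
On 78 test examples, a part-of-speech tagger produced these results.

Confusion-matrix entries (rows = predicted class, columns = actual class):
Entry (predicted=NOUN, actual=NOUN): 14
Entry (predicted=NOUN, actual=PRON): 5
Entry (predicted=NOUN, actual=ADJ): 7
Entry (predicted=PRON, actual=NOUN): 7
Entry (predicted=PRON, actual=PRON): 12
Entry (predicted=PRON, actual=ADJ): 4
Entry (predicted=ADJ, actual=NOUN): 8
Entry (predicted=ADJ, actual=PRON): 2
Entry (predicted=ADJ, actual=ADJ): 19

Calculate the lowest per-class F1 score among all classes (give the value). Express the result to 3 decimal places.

0.509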